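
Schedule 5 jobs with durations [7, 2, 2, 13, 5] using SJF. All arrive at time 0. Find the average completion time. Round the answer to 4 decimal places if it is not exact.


SJF order (ascending): [2, 2, 5, 7, 13]
Completion times:
  Job 1: burst=2, C=2
  Job 2: burst=2, C=4
  Job 3: burst=5, C=9
  Job 4: burst=7, C=16
  Job 5: burst=13, C=29
Average completion = 60/5 = 12.0

12.0


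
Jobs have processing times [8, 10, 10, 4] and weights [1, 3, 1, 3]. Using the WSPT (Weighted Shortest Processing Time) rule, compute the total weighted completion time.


Compute p/w ratios and sort ascending (WSPT): [(4, 3), (10, 3), (8, 1), (10, 1)]
Compute weighted completion times:
  Job (p=4,w=3): C=4, w*C=3*4=12
  Job (p=10,w=3): C=14, w*C=3*14=42
  Job (p=8,w=1): C=22, w*C=1*22=22
  Job (p=10,w=1): C=32, w*C=1*32=32
Total weighted completion time = 108

108


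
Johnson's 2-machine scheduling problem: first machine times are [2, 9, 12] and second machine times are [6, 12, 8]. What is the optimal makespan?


Apply Johnson's rule:
  Group 1 (a <= b): [(1, 2, 6), (2, 9, 12)]
  Group 2 (a > b): [(3, 12, 8)]
Optimal job order: [1, 2, 3]
Schedule:
  Job 1: M1 done at 2, M2 done at 8
  Job 2: M1 done at 11, M2 done at 23
  Job 3: M1 done at 23, M2 done at 31
Makespan = 31

31


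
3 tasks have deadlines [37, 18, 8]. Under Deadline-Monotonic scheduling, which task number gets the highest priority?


Sort tasks by relative deadline (ascending):
  Task 3: deadline = 8
  Task 2: deadline = 18
  Task 1: deadline = 37
Priority order (highest first): [3, 2, 1]
Highest priority task = 3

3


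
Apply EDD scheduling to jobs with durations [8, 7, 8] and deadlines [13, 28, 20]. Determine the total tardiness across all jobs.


Sort by due date (EDD order): [(8, 13), (8, 20), (7, 28)]
Compute completion times and tardiness:
  Job 1: p=8, d=13, C=8, tardiness=max(0,8-13)=0
  Job 2: p=8, d=20, C=16, tardiness=max(0,16-20)=0
  Job 3: p=7, d=28, C=23, tardiness=max(0,23-28)=0
Total tardiness = 0

0


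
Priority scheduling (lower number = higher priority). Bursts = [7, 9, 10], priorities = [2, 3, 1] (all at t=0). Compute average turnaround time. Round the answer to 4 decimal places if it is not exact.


Sort by priority (ascending = highest first):
Order: [(1, 10), (2, 7), (3, 9)]
Completion times:
  Priority 1, burst=10, C=10
  Priority 2, burst=7, C=17
  Priority 3, burst=9, C=26
Average turnaround = 53/3 = 17.6667

17.6667


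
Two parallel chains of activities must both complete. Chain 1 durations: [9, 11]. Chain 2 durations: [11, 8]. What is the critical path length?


Path A total = 9 + 11 = 20
Path B total = 11 + 8 = 19
Critical path = longest path = max(20, 19) = 20

20


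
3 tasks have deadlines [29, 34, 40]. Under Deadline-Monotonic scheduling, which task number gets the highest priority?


Sort tasks by relative deadline (ascending):
  Task 1: deadline = 29
  Task 2: deadline = 34
  Task 3: deadline = 40
Priority order (highest first): [1, 2, 3]
Highest priority task = 1

1


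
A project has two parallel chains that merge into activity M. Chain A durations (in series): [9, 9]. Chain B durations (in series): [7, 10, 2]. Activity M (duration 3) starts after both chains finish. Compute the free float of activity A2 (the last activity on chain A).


ES(A2) = sum of predecessors on chain A = 9
EF(A2) = ES + duration = 9 + 9 = 18
Successor of A2 is M. ES(M) = max(sum(A), sum(B)) = max(18, 19) = 19
Free float = ES(successor) - EF(current) = 19 - 18 = 1

1


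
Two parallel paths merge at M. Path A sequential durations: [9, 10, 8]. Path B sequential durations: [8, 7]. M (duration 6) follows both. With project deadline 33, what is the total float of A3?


Forward pass: ES(A3) = sum of predecessors on chain A = 19
EF = ES + duration = 19 + 8 = 27
Backward pass: LF(M) = deadline = 33; LS(M) = 33 - 6 = 27
LF(A3) = LS(M) - sum(successors on chain A) = 27 - 0 = 27
LS = LF - duration = 27 - 8 = 19
Total float = LS - ES = 19 - 19 = 0

0


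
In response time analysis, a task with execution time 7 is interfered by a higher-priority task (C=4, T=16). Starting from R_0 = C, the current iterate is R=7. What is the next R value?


R_next = C + ceil(R_prev / T_hp) * C_hp
ceil(7 / 16) = ceil(0.4375) = 1
Interference = 1 * 4 = 4
R_next = 7 + 4 = 11

11


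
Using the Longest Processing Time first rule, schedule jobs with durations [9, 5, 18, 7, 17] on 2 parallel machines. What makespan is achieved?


Sort jobs in decreasing order (LPT): [18, 17, 9, 7, 5]
Assign each job to the least loaded machine:
  Machine 1: jobs [18, 7, 5], load = 30
  Machine 2: jobs [17, 9], load = 26
Makespan = max load = 30

30


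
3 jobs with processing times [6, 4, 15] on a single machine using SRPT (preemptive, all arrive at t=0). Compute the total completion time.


Since all jobs arrive at t=0, SRPT equals SPT ordering.
SPT order: [4, 6, 15]
Completion times:
  Job 1: p=4, C=4
  Job 2: p=6, C=10
  Job 3: p=15, C=25
Total completion time = 4 + 10 + 25 = 39

39


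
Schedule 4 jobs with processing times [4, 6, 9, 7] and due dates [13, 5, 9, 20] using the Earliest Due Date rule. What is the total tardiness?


Sort by due date (EDD order): [(6, 5), (9, 9), (4, 13), (7, 20)]
Compute completion times and tardiness:
  Job 1: p=6, d=5, C=6, tardiness=max(0,6-5)=1
  Job 2: p=9, d=9, C=15, tardiness=max(0,15-9)=6
  Job 3: p=4, d=13, C=19, tardiness=max(0,19-13)=6
  Job 4: p=7, d=20, C=26, tardiness=max(0,26-20)=6
Total tardiness = 19

19


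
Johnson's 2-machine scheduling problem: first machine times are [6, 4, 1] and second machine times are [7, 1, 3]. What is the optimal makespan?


Apply Johnson's rule:
  Group 1 (a <= b): [(3, 1, 3), (1, 6, 7)]
  Group 2 (a > b): [(2, 4, 1)]
Optimal job order: [3, 1, 2]
Schedule:
  Job 3: M1 done at 1, M2 done at 4
  Job 1: M1 done at 7, M2 done at 14
  Job 2: M1 done at 11, M2 done at 15
Makespan = 15

15


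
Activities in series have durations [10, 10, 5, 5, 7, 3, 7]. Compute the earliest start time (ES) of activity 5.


Activity 5 starts after activities 1 through 4 complete.
Predecessor durations: [10, 10, 5, 5]
ES = 10 + 10 + 5 + 5 = 30

30


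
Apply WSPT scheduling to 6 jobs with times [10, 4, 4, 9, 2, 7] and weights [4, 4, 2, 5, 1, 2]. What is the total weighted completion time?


Compute p/w ratios and sort ascending (WSPT): [(4, 4), (9, 5), (4, 2), (2, 1), (10, 4), (7, 2)]
Compute weighted completion times:
  Job (p=4,w=4): C=4, w*C=4*4=16
  Job (p=9,w=5): C=13, w*C=5*13=65
  Job (p=4,w=2): C=17, w*C=2*17=34
  Job (p=2,w=1): C=19, w*C=1*19=19
  Job (p=10,w=4): C=29, w*C=4*29=116
  Job (p=7,w=2): C=36, w*C=2*36=72
Total weighted completion time = 322

322


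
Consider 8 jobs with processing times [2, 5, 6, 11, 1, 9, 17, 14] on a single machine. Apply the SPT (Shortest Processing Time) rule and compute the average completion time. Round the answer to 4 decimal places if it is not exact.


Sort jobs by processing time (SPT order): [1, 2, 5, 6, 9, 11, 14, 17]
Compute completion times sequentially:
  Job 1: processing = 1, completes at 1
  Job 2: processing = 2, completes at 3
  Job 3: processing = 5, completes at 8
  Job 4: processing = 6, completes at 14
  Job 5: processing = 9, completes at 23
  Job 6: processing = 11, completes at 34
  Job 7: processing = 14, completes at 48
  Job 8: processing = 17, completes at 65
Sum of completion times = 196
Average completion time = 196/8 = 24.5

24.5


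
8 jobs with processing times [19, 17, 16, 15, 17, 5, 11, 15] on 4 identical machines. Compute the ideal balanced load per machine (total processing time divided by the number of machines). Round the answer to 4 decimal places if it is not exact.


Total processing time = 19 + 17 + 16 + 15 + 17 + 5 + 11 + 15 = 115
Number of machines = 4
Ideal balanced load = 115 / 4 = 28.75

28.75


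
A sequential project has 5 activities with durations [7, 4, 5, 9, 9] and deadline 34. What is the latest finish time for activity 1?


LF(activity 1) = deadline - sum of successor durations
Successors: activities 2 through 5 with durations [4, 5, 9, 9]
Sum of successor durations = 27
LF = 34 - 27 = 7

7


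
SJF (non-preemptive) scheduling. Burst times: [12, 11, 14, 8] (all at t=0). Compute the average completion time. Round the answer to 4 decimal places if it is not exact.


SJF order (ascending): [8, 11, 12, 14]
Completion times:
  Job 1: burst=8, C=8
  Job 2: burst=11, C=19
  Job 3: burst=12, C=31
  Job 4: burst=14, C=45
Average completion = 103/4 = 25.75

25.75


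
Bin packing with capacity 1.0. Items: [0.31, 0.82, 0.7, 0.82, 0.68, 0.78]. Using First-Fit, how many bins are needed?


Place items sequentially using First-Fit:
  Item 0.31 -> new Bin 1
  Item 0.82 -> new Bin 2
  Item 0.7 -> new Bin 3
  Item 0.82 -> new Bin 4
  Item 0.68 -> Bin 1 (now 0.99)
  Item 0.78 -> new Bin 5
Total bins used = 5

5


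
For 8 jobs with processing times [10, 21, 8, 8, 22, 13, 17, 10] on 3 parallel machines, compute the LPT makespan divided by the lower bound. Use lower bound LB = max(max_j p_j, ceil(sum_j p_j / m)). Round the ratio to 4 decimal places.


LPT order: [22, 21, 17, 13, 10, 10, 8, 8]
Machine loads after assignment: [32, 39, 38]
LPT makespan = 39
Lower bound = max(max_job, ceil(total/3)) = max(22, 37) = 37
Ratio = 39 / 37 = 1.0541

1.0541


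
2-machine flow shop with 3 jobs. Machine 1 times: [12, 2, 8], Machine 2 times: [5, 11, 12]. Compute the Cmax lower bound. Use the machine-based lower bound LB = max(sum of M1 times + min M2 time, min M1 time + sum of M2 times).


LB1 = sum(M1 times) + min(M2 times) = 22 + 5 = 27
LB2 = min(M1 times) + sum(M2 times) = 2 + 28 = 30
Lower bound = max(LB1, LB2) = max(27, 30) = 30

30


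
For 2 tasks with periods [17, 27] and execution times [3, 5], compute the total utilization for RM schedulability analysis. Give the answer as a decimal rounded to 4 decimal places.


Compute individual utilizations (exact fractions):
  Task 1: C/T = 3/17 (approx. 0.1765)
  Task 2: C/T = 5/27 (approx. 0.1852)
Total utilization U = 3/17 + 5/27 = 166/459
Rounded to 4 decimal places: U = 0.3617
RM (Liu & Layland) bound for 2 tasks = 0.828427; compare with U = 166/459 (approx. 0.361656)
U <= bound, so schedulable by RM sufficient condition.

0.3617


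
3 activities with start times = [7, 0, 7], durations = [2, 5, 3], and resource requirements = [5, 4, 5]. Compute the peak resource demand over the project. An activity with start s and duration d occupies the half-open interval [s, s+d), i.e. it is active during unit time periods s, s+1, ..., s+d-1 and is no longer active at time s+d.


Each activity i is active on [start_i, start_i + duration_i).
Compute total resource usage per time slot:
  t=0: active resources = [4], total = 4
  t=1: active resources = [4], total = 4
  t=2: active resources = [4], total = 4
  t=3: active resources = [4], total = 4
  t=4: active resources = [4], total = 4
  t=5: active resources = [], total = 0
  t=6: active resources = [], total = 0
  t=7: active resources = [5, 5], total = 10
  t=8: active resources = [5, 5], total = 10
  t=9: active resources = [5], total = 5
Peak resource demand = 10

10


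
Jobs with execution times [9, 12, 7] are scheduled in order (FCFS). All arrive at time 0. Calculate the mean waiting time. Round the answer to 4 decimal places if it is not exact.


FCFS order (as given): [9, 12, 7]
Waiting times:
  Job 1: wait = 0
  Job 2: wait = 9
  Job 3: wait = 21
Sum of waiting times = 30
Average waiting time = 30/3 = 10.0

10.0


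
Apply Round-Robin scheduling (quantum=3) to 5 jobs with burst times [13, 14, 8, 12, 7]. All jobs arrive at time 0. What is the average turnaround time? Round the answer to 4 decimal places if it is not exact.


Time quantum = 3
Execution trace:
  J1 runs 3 units, time = 3
  J2 runs 3 units, time = 6
  J3 runs 3 units, time = 9
  J4 runs 3 units, time = 12
  J5 runs 3 units, time = 15
  J1 runs 3 units, time = 18
  J2 runs 3 units, time = 21
  J3 runs 3 units, time = 24
  J4 runs 3 units, time = 27
  J5 runs 3 units, time = 30
  J1 runs 3 units, time = 33
  J2 runs 3 units, time = 36
  J3 runs 2 units, time = 38
  J4 runs 3 units, time = 41
  J5 runs 1 units, time = 42
  J1 runs 3 units, time = 45
  J2 runs 3 units, time = 48
  J4 runs 3 units, time = 51
  J1 runs 1 units, time = 52
  J2 runs 2 units, time = 54
Finish times: [52, 54, 38, 51, 42]
Average turnaround = 237/5 = 47.4

47.4


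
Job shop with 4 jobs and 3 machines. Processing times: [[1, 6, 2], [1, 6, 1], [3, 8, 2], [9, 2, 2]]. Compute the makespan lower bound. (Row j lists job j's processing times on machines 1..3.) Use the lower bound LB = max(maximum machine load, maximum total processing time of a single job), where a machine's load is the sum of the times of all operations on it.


Machine loads:
  Machine 1: 1 + 1 + 3 + 9 = 14
  Machine 2: 6 + 6 + 8 + 2 = 22
  Machine 3: 2 + 1 + 2 + 2 = 7
Max machine load = 22
Job totals:
  Job 1: 9
  Job 2: 8
  Job 3: 13
  Job 4: 13
Max job total = 13
Lower bound = max(22, 13) = 22

22


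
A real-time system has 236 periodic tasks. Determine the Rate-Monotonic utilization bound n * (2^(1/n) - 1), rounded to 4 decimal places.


Compute 2^(1/236) = 1.0029413817
Subtract 1: 1.0029413817 - 1 = 0.0029413817
Multiply by n: 236 * 0.0029413817 = 0.6941660812
Round to 4 dp: 0.6942

0.6942


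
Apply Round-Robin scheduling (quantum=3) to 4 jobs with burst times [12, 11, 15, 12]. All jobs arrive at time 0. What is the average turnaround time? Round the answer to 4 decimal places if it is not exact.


Time quantum = 3
Execution trace:
  J1 runs 3 units, time = 3
  J2 runs 3 units, time = 6
  J3 runs 3 units, time = 9
  J4 runs 3 units, time = 12
  J1 runs 3 units, time = 15
  J2 runs 3 units, time = 18
  J3 runs 3 units, time = 21
  J4 runs 3 units, time = 24
  J1 runs 3 units, time = 27
  J2 runs 3 units, time = 30
  J3 runs 3 units, time = 33
  J4 runs 3 units, time = 36
  J1 runs 3 units, time = 39
  J2 runs 2 units, time = 41
  J3 runs 3 units, time = 44
  J4 runs 3 units, time = 47
  J3 runs 3 units, time = 50
Finish times: [39, 41, 50, 47]
Average turnaround = 177/4 = 44.25

44.25


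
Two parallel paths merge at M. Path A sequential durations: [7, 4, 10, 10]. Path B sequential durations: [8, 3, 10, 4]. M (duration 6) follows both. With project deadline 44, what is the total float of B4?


Forward pass: ES(B4) = sum of predecessors on chain B = 21
EF = ES + duration = 21 + 4 = 25
Backward pass: LF(M) = deadline = 44; LS(M) = 44 - 6 = 38
LF(B4) = LS(M) - sum(successors on chain B) = 38 - 0 = 38
LS = LF - duration = 38 - 4 = 34
Total float = LS - ES = 34 - 21 = 13

13


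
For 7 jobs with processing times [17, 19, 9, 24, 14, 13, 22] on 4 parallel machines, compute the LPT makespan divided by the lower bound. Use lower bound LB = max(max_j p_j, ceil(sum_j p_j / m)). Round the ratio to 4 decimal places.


LPT order: [24, 22, 19, 17, 14, 13, 9]
Machine loads after assignment: [24, 31, 32, 31]
LPT makespan = 32
Lower bound = max(max_job, ceil(total/4)) = max(24, 30) = 30
Ratio = 32 / 30 = 1.0667

1.0667


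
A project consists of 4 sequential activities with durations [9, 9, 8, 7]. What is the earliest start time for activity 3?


Activity 3 starts after activities 1 through 2 complete.
Predecessor durations: [9, 9]
ES = 9 + 9 = 18

18


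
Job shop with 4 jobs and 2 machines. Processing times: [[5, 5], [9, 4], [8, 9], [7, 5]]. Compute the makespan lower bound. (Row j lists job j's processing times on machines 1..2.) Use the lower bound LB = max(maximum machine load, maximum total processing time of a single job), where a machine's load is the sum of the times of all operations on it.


Machine loads:
  Machine 1: 5 + 9 + 8 + 7 = 29
  Machine 2: 5 + 4 + 9 + 5 = 23
Max machine load = 29
Job totals:
  Job 1: 10
  Job 2: 13
  Job 3: 17
  Job 4: 12
Max job total = 17
Lower bound = max(29, 17) = 29

29


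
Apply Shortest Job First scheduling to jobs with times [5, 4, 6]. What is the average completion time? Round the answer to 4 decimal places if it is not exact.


SJF order (ascending): [4, 5, 6]
Completion times:
  Job 1: burst=4, C=4
  Job 2: burst=5, C=9
  Job 3: burst=6, C=15
Average completion = 28/3 = 9.3333

9.3333


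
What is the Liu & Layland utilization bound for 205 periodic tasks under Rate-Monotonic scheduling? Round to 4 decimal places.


Compute 2^(1/205) = 1.0033869285
Subtract 1: 1.0033869285 - 1 = 0.0033869285
Multiply by n: 205 * 0.0033869285 = 0.6943203425
Round to 4 dp: 0.6943

0.6943


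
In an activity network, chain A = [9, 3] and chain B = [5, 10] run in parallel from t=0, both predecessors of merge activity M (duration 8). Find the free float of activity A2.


ES(A2) = sum of predecessors on chain A = 9
EF(A2) = ES + duration = 9 + 3 = 12
Successor of A2 is M. ES(M) = max(sum(A), sum(B)) = max(12, 15) = 15
Free float = ES(successor) - EF(current) = 15 - 12 = 3

3


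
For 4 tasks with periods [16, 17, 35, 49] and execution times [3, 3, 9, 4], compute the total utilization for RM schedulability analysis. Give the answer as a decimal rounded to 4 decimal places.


Compute individual utilizations (exact fractions):
  Task 1: C/T = 3/16 (approx. 0.1875)
  Task 2: C/T = 3/17 (approx. 0.1765)
  Task 3: C/T = 9/35 (approx. 0.2571)
  Task 4: C/T = 4/49 (approx. 0.0816)
Total utilization U = 3/16 + 3/17 + 9/35 + 4/49 = 46831/66640
Rounded to 4 decimal places: U = 0.7027
RM (Liu & Layland) bound for 4 tasks = 0.756828; compare with U = 46831/66640 (approx. 0.702746)
U <= bound, so schedulable by RM sufficient condition.

0.7027


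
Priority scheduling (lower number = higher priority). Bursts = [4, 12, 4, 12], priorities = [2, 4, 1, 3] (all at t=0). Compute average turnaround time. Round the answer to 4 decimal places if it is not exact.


Sort by priority (ascending = highest first):
Order: [(1, 4), (2, 4), (3, 12), (4, 12)]
Completion times:
  Priority 1, burst=4, C=4
  Priority 2, burst=4, C=8
  Priority 3, burst=12, C=20
  Priority 4, burst=12, C=32
Average turnaround = 64/4 = 16.0

16.0


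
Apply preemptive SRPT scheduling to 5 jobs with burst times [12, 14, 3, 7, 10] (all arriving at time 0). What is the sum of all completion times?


Since all jobs arrive at t=0, SRPT equals SPT ordering.
SPT order: [3, 7, 10, 12, 14]
Completion times:
  Job 1: p=3, C=3
  Job 2: p=7, C=10
  Job 3: p=10, C=20
  Job 4: p=12, C=32
  Job 5: p=14, C=46
Total completion time = 3 + 10 + 20 + 32 + 46 = 111

111


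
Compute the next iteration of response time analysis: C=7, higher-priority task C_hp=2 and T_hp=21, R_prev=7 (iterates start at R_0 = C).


R_next = C + ceil(R_prev / T_hp) * C_hp
ceil(7 / 21) = ceil(0.3333) = 1
Interference = 1 * 2 = 2
R_next = 7 + 2 = 9

9


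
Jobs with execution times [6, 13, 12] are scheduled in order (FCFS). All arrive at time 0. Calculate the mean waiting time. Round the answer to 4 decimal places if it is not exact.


FCFS order (as given): [6, 13, 12]
Waiting times:
  Job 1: wait = 0
  Job 2: wait = 6
  Job 3: wait = 19
Sum of waiting times = 25
Average waiting time = 25/3 = 8.3333

8.3333


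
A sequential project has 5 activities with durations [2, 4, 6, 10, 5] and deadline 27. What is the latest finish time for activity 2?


LF(activity 2) = deadline - sum of successor durations
Successors: activities 3 through 5 with durations [6, 10, 5]
Sum of successor durations = 21
LF = 27 - 21 = 6

6


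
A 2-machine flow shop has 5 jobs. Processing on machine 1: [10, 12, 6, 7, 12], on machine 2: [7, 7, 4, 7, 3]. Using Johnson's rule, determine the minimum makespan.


Apply Johnson's rule:
  Group 1 (a <= b): [(4, 7, 7)]
  Group 2 (a > b): [(1, 10, 7), (2, 12, 7), (3, 6, 4), (5, 12, 3)]
Optimal job order: [4, 1, 2, 3, 5]
Schedule:
  Job 4: M1 done at 7, M2 done at 14
  Job 1: M1 done at 17, M2 done at 24
  Job 2: M1 done at 29, M2 done at 36
  Job 3: M1 done at 35, M2 done at 40
  Job 5: M1 done at 47, M2 done at 50
Makespan = 50

50


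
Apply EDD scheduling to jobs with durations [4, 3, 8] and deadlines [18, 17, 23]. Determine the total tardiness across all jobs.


Sort by due date (EDD order): [(3, 17), (4, 18), (8, 23)]
Compute completion times and tardiness:
  Job 1: p=3, d=17, C=3, tardiness=max(0,3-17)=0
  Job 2: p=4, d=18, C=7, tardiness=max(0,7-18)=0
  Job 3: p=8, d=23, C=15, tardiness=max(0,15-23)=0
Total tardiness = 0

0


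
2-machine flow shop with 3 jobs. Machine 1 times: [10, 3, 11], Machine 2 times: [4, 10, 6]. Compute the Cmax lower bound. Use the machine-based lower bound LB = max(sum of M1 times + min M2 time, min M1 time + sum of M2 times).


LB1 = sum(M1 times) + min(M2 times) = 24 + 4 = 28
LB2 = min(M1 times) + sum(M2 times) = 3 + 20 = 23
Lower bound = max(LB1, LB2) = max(28, 23) = 28

28


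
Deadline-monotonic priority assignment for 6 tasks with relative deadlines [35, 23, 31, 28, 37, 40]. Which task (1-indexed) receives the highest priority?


Sort tasks by relative deadline (ascending):
  Task 2: deadline = 23
  Task 4: deadline = 28
  Task 3: deadline = 31
  Task 1: deadline = 35
  Task 5: deadline = 37
  Task 6: deadline = 40
Priority order (highest first): [2, 4, 3, 1, 5, 6]
Highest priority task = 2

2


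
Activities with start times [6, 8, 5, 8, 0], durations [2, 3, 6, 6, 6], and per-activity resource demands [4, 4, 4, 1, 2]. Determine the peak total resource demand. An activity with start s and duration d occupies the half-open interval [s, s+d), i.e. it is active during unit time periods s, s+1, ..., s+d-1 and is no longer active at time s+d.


Each activity i is active on [start_i, start_i + duration_i).
Compute total resource usage per time slot:
  t=0: active resources = [2], total = 2
  t=1: active resources = [2], total = 2
  t=2: active resources = [2], total = 2
  t=3: active resources = [2], total = 2
  t=4: active resources = [2], total = 2
  t=5: active resources = [4, 2], total = 6
  t=6: active resources = [4, 4], total = 8
  t=7: active resources = [4, 4], total = 8
  t=8: active resources = [4, 4, 1], total = 9
  t=9: active resources = [4, 4, 1], total = 9
  t=10: active resources = [4, 4, 1], total = 9
  t=11: active resources = [1], total = 1
  t=12: active resources = [1], total = 1
  t=13: active resources = [1], total = 1
Peak resource demand = 9

9


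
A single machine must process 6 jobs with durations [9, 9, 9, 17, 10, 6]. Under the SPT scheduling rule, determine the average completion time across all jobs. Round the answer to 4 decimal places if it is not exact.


Sort jobs by processing time (SPT order): [6, 9, 9, 9, 10, 17]
Compute completion times sequentially:
  Job 1: processing = 6, completes at 6
  Job 2: processing = 9, completes at 15
  Job 3: processing = 9, completes at 24
  Job 4: processing = 9, completes at 33
  Job 5: processing = 10, completes at 43
  Job 6: processing = 17, completes at 60
Sum of completion times = 181
Average completion time = 181/6 = 30.1667

30.1667


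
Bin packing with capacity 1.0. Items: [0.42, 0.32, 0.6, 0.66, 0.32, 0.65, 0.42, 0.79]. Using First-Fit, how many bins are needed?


Place items sequentially using First-Fit:
  Item 0.42 -> new Bin 1
  Item 0.32 -> Bin 1 (now 0.74)
  Item 0.6 -> new Bin 2
  Item 0.66 -> new Bin 3
  Item 0.32 -> Bin 2 (now 0.92)
  Item 0.65 -> new Bin 4
  Item 0.42 -> new Bin 5
  Item 0.79 -> new Bin 6
Total bins used = 6

6


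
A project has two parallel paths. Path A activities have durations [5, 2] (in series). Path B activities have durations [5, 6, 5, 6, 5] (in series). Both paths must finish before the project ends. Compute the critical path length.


Path A total = 5 + 2 = 7
Path B total = 5 + 6 + 5 + 6 + 5 = 27
Critical path = longest path = max(7, 27) = 27

27


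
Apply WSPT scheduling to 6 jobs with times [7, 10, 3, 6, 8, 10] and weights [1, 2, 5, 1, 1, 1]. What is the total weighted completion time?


Compute p/w ratios and sort ascending (WSPT): [(3, 5), (10, 2), (6, 1), (7, 1), (8, 1), (10, 1)]
Compute weighted completion times:
  Job (p=3,w=5): C=3, w*C=5*3=15
  Job (p=10,w=2): C=13, w*C=2*13=26
  Job (p=6,w=1): C=19, w*C=1*19=19
  Job (p=7,w=1): C=26, w*C=1*26=26
  Job (p=8,w=1): C=34, w*C=1*34=34
  Job (p=10,w=1): C=44, w*C=1*44=44
Total weighted completion time = 164

164


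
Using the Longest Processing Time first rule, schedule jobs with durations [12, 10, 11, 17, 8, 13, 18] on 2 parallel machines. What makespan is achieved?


Sort jobs in decreasing order (LPT): [18, 17, 13, 12, 11, 10, 8]
Assign each job to the least loaded machine:
  Machine 1: jobs [18, 12, 11], load = 41
  Machine 2: jobs [17, 13, 10, 8], load = 48
Makespan = max load = 48

48


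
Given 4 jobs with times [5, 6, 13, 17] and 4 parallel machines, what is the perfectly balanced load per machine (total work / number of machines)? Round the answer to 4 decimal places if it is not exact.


Total processing time = 5 + 6 + 13 + 17 = 41
Number of machines = 4
Ideal balanced load = 41 / 4 = 10.25

10.25


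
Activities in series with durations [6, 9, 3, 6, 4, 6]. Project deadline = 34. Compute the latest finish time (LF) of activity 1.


LF(activity 1) = deadline - sum of successor durations
Successors: activities 2 through 6 with durations [9, 3, 6, 4, 6]
Sum of successor durations = 28
LF = 34 - 28 = 6

6


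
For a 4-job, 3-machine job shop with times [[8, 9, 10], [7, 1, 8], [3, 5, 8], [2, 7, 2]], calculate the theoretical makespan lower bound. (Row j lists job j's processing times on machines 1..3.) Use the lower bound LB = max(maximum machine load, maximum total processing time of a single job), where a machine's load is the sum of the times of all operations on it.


Machine loads:
  Machine 1: 8 + 7 + 3 + 2 = 20
  Machine 2: 9 + 1 + 5 + 7 = 22
  Machine 3: 10 + 8 + 8 + 2 = 28
Max machine load = 28
Job totals:
  Job 1: 27
  Job 2: 16
  Job 3: 16
  Job 4: 11
Max job total = 27
Lower bound = max(28, 27) = 28

28


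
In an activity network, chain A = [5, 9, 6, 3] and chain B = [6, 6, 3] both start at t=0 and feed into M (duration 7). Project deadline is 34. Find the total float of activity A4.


Forward pass: ES(A4) = sum of predecessors on chain A = 20
EF = ES + duration = 20 + 3 = 23
Backward pass: LF(M) = deadline = 34; LS(M) = 34 - 7 = 27
LF(A4) = LS(M) - sum(successors on chain A) = 27 - 0 = 27
LS = LF - duration = 27 - 3 = 24
Total float = LS - ES = 24 - 20 = 4

4


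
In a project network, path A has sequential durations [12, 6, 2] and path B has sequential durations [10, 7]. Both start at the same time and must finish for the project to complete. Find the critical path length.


Path A total = 12 + 6 + 2 = 20
Path B total = 10 + 7 = 17
Critical path = longest path = max(20, 17) = 20

20


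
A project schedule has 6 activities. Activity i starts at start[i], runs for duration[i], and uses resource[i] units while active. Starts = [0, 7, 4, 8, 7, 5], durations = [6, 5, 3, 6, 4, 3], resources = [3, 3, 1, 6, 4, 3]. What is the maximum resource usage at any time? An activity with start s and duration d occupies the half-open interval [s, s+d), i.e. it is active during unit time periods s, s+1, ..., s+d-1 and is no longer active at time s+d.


Each activity i is active on [start_i, start_i + duration_i).
Compute total resource usage per time slot:
  t=0: active resources = [3], total = 3
  t=1: active resources = [3], total = 3
  t=2: active resources = [3], total = 3
  t=3: active resources = [3], total = 3
  t=4: active resources = [3, 1], total = 4
  t=5: active resources = [3, 1, 3], total = 7
  t=6: active resources = [1, 3], total = 4
  t=7: active resources = [3, 4, 3], total = 10
  t=8: active resources = [3, 6, 4], total = 13
  t=9: active resources = [3, 6, 4], total = 13
  t=10: active resources = [3, 6, 4], total = 13
  t=11: active resources = [3, 6], total = 9
  t=12: active resources = [6], total = 6
  t=13: active resources = [6], total = 6
Peak resource demand = 13

13


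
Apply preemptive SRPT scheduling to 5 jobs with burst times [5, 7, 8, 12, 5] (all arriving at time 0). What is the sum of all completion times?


Since all jobs arrive at t=0, SRPT equals SPT ordering.
SPT order: [5, 5, 7, 8, 12]
Completion times:
  Job 1: p=5, C=5
  Job 2: p=5, C=10
  Job 3: p=7, C=17
  Job 4: p=8, C=25
  Job 5: p=12, C=37
Total completion time = 5 + 10 + 17 + 25 + 37 = 94

94


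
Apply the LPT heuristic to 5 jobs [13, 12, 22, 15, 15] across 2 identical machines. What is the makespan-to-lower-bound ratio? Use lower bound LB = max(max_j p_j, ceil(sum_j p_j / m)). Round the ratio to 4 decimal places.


LPT order: [22, 15, 15, 13, 12]
Machine loads after assignment: [35, 42]
LPT makespan = 42
Lower bound = max(max_job, ceil(total/2)) = max(22, 39) = 39
Ratio = 42 / 39 = 1.0769

1.0769


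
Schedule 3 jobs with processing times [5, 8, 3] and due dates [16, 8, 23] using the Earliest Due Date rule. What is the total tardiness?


Sort by due date (EDD order): [(8, 8), (5, 16), (3, 23)]
Compute completion times and tardiness:
  Job 1: p=8, d=8, C=8, tardiness=max(0,8-8)=0
  Job 2: p=5, d=16, C=13, tardiness=max(0,13-16)=0
  Job 3: p=3, d=23, C=16, tardiness=max(0,16-23)=0
Total tardiness = 0

0


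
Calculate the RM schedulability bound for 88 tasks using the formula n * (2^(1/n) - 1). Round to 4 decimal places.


Compute 2^(1/88) = 1.0079077751
Subtract 1: 1.0079077751 - 1 = 0.0079077751
Multiply by n: 88 * 0.0079077751 = 0.6958842088
Round to 4 dp: 0.6959

0.6959


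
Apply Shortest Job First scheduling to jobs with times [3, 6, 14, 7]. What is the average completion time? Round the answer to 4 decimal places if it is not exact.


SJF order (ascending): [3, 6, 7, 14]
Completion times:
  Job 1: burst=3, C=3
  Job 2: burst=6, C=9
  Job 3: burst=7, C=16
  Job 4: burst=14, C=30
Average completion = 58/4 = 14.5

14.5


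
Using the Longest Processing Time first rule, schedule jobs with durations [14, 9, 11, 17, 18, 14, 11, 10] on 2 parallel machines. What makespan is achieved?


Sort jobs in decreasing order (LPT): [18, 17, 14, 14, 11, 11, 10, 9]
Assign each job to the least loaded machine:
  Machine 1: jobs [18, 14, 11, 9], load = 52
  Machine 2: jobs [17, 14, 11, 10], load = 52
Makespan = max load = 52

52


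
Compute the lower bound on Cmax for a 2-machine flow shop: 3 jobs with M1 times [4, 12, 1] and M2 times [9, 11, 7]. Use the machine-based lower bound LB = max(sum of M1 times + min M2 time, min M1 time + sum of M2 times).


LB1 = sum(M1 times) + min(M2 times) = 17 + 7 = 24
LB2 = min(M1 times) + sum(M2 times) = 1 + 27 = 28
Lower bound = max(LB1, LB2) = max(24, 28) = 28

28


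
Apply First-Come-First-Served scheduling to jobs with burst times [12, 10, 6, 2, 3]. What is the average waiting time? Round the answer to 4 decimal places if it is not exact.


FCFS order (as given): [12, 10, 6, 2, 3]
Waiting times:
  Job 1: wait = 0
  Job 2: wait = 12
  Job 3: wait = 22
  Job 4: wait = 28
  Job 5: wait = 30
Sum of waiting times = 92
Average waiting time = 92/5 = 18.4

18.4


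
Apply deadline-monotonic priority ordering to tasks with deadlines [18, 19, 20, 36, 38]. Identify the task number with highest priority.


Sort tasks by relative deadline (ascending):
  Task 1: deadline = 18
  Task 2: deadline = 19
  Task 3: deadline = 20
  Task 4: deadline = 36
  Task 5: deadline = 38
Priority order (highest first): [1, 2, 3, 4, 5]
Highest priority task = 1

1


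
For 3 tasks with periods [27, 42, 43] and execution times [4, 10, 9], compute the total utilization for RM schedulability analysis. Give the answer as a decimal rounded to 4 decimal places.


Compute individual utilizations (exact fractions):
  Task 1: C/T = 4/27 (approx. 0.1481)
  Task 2: C/T = 10/42 = 5/21 (approx. 0.2381)
  Task 3: C/T = 9/43 (approx. 0.2093)
Total utilization U = 4/27 + 5/21 + 9/43 = 4840/8127
Rounded to 4 decimal places: U = 0.5955
RM (Liu & Layland) bound for 3 tasks = 0.779763; compare with U = 4840/8127 (approx. 0.595546)
U <= bound, so schedulable by RM sufficient condition.

0.5955


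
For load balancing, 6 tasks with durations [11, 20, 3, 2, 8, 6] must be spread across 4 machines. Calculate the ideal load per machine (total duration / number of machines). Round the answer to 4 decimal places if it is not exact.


Total processing time = 11 + 20 + 3 + 2 + 8 + 6 = 50
Number of machines = 4
Ideal balanced load = 50 / 4 = 12.5

12.5


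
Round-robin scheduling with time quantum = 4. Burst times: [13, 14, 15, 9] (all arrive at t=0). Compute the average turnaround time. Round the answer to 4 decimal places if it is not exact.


Time quantum = 4
Execution trace:
  J1 runs 4 units, time = 4
  J2 runs 4 units, time = 8
  J3 runs 4 units, time = 12
  J4 runs 4 units, time = 16
  J1 runs 4 units, time = 20
  J2 runs 4 units, time = 24
  J3 runs 4 units, time = 28
  J4 runs 4 units, time = 32
  J1 runs 4 units, time = 36
  J2 runs 4 units, time = 40
  J3 runs 4 units, time = 44
  J4 runs 1 units, time = 45
  J1 runs 1 units, time = 46
  J2 runs 2 units, time = 48
  J3 runs 3 units, time = 51
Finish times: [46, 48, 51, 45]
Average turnaround = 190/4 = 47.5

47.5


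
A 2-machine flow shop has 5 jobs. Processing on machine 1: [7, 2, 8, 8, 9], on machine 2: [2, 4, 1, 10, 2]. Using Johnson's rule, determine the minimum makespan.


Apply Johnson's rule:
  Group 1 (a <= b): [(2, 2, 4), (4, 8, 10)]
  Group 2 (a > b): [(1, 7, 2), (5, 9, 2), (3, 8, 1)]
Optimal job order: [2, 4, 1, 5, 3]
Schedule:
  Job 2: M1 done at 2, M2 done at 6
  Job 4: M1 done at 10, M2 done at 20
  Job 1: M1 done at 17, M2 done at 22
  Job 5: M1 done at 26, M2 done at 28
  Job 3: M1 done at 34, M2 done at 35
Makespan = 35

35


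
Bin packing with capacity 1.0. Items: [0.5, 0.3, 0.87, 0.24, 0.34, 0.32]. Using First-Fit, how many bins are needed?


Place items sequentially using First-Fit:
  Item 0.5 -> new Bin 1
  Item 0.3 -> Bin 1 (now 0.8)
  Item 0.87 -> new Bin 2
  Item 0.24 -> new Bin 3
  Item 0.34 -> Bin 3 (now 0.58)
  Item 0.32 -> Bin 3 (now 0.9)
Total bins used = 3

3


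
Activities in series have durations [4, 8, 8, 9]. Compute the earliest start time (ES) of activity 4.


Activity 4 starts after activities 1 through 3 complete.
Predecessor durations: [4, 8, 8]
ES = 4 + 8 + 8 = 20

20


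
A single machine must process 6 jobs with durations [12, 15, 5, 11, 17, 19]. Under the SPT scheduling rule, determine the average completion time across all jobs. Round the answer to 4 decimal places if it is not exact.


Sort jobs by processing time (SPT order): [5, 11, 12, 15, 17, 19]
Compute completion times sequentially:
  Job 1: processing = 5, completes at 5
  Job 2: processing = 11, completes at 16
  Job 3: processing = 12, completes at 28
  Job 4: processing = 15, completes at 43
  Job 5: processing = 17, completes at 60
  Job 6: processing = 19, completes at 79
Sum of completion times = 231
Average completion time = 231/6 = 38.5

38.5


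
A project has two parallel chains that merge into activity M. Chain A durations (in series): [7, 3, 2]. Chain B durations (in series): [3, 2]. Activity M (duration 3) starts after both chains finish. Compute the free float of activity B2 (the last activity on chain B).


ES(B2) = sum of predecessors on chain B = 3
EF(B2) = ES + duration = 3 + 2 = 5
Successor of B2 is M. ES(M) = max(sum(A), sum(B)) = max(12, 5) = 12
Free float = ES(successor) - EF(current) = 12 - 5 = 7

7


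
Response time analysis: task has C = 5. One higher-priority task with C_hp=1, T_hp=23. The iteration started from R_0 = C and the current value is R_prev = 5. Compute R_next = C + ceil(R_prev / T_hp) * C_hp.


R_next = C + ceil(R_prev / T_hp) * C_hp
ceil(5 / 23) = ceil(0.2174) = 1
Interference = 1 * 1 = 1
R_next = 5 + 1 = 6

6


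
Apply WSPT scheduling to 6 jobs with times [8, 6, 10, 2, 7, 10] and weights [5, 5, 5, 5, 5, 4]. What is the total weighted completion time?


Compute p/w ratios and sort ascending (WSPT): [(2, 5), (6, 5), (7, 5), (8, 5), (10, 5), (10, 4)]
Compute weighted completion times:
  Job (p=2,w=5): C=2, w*C=5*2=10
  Job (p=6,w=5): C=8, w*C=5*8=40
  Job (p=7,w=5): C=15, w*C=5*15=75
  Job (p=8,w=5): C=23, w*C=5*23=115
  Job (p=10,w=5): C=33, w*C=5*33=165
  Job (p=10,w=4): C=43, w*C=4*43=172
Total weighted completion time = 577

577


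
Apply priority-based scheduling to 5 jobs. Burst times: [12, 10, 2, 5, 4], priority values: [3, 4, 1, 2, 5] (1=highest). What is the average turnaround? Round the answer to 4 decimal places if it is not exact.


Sort by priority (ascending = highest first):
Order: [(1, 2), (2, 5), (3, 12), (4, 10), (5, 4)]
Completion times:
  Priority 1, burst=2, C=2
  Priority 2, burst=5, C=7
  Priority 3, burst=12, C=19
  Priority 4, burst=10, C=29
  Priority 5, burst=4, C=33
Average turnaround = 90/5 = 18.0

18.0


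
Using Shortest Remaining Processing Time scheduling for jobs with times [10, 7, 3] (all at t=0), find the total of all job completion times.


Since all jobs arrive at t=0, SRPT equals SPT ordering.
SPT order: [3, 7, 10]
Completion times:
  Job 1: p=3, C=3
  Job 2: p=7, C=10
  Job 3: p=10, C=20
Total completion time = 3 + 10 + 20 = 33

33


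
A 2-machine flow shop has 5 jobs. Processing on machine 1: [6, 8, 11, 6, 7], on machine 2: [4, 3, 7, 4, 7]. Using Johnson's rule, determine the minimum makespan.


Apply Johnson's rule:
  Group 1 (a <= b): [(5, 7, 7)]
  Group 2 (a > b): [(3, 11, 7), (1, 6, 4), (4, 6, 4), (2, 8, 3)]
Optimal job order: [5, 3, 1, 4, 2]
Schedule:
  Job 5: M1 done at 7, M2 done at 14
  Job 3: M1 done at 18, M2 done at 25
  Job 1: M1 done at 24, M2 done at 29
  Job 4: M1 done at 30, M2 done at 34
  Job 2: M1 done at 38, M2 done at 41
Makespan = 41

41


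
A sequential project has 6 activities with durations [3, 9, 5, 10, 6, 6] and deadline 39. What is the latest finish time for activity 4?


LF(activity 4) = deadline - sum of successor durations
Successors: activities 5 through 6 with durations [6, 6]
Sum of successor durations = 12
LF = 39 - 12 = 27

27


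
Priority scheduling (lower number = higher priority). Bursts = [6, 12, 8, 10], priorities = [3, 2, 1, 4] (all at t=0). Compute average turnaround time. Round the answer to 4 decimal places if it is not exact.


Sort by priority (ascending = highest first):
Order: [(1, 8), (2, 12), (3, 6), (4, 10)]
Completion times:
  Priority 1, burst=8, C=8
  Priority 2, burst=12, C=20
  Priority 3, burst=6, C=26
  Priority 4, burst=10, C=36
Average turnaround = 90/4 = 22.5

22.5


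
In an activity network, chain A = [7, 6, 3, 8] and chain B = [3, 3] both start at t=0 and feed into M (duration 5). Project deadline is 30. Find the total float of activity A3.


Forward pass: ES(A3) = sum of predecessors on chain A = 13
EF = ES + duration = 13 + 3 = 16
Backward pass: LF(M) = deadline = 30; LS(M) = 30 - 5 = 25
LF(A3) = LS(M) - sum(successors on chain A) = 25 - 8 = 17
LS = LF - duration = 17 - 3 = 14
Total float = LS - ES = 14 - 13 = 1

1


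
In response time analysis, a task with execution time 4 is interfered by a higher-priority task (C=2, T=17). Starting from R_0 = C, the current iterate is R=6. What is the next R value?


R_next = C + ceil(R_prev / T_hp) * C_hp
ceil(6 / 17) = ceil(0.3529) = 1
Interference = 1 * 2 = 2
R_next = 4 + 2 = 6
R_next = R_prev, so the iteration has converged (response time = 6).

6


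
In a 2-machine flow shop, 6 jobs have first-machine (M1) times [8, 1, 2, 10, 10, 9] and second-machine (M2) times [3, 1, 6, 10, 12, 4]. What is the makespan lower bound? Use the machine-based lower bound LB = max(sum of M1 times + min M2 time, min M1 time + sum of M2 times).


LB1 = sum(M1 times) + min(M2 times) = 40 + 1 = 41
LB2 = min(M1 times) + sum(M2 times) = 1 + 36 = 37
Lower bound = max(LB1, LB2) = max(41, 37) = 41

41


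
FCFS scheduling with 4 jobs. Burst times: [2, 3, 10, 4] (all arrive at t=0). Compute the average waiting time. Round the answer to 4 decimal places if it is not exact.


FCFS order (as given): [2, 3, 10, 4]
Waiting times:
  Job 1: wait = 0
  Job 2: wait = 2
  Job 3: wait = 5
  Job 4: wait = 15
Sum of waiting times = 22
Average waiting time = 22/4 = 5.5

5.5
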